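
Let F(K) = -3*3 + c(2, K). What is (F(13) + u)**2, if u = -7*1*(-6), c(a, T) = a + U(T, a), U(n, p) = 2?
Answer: 1369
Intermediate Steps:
c(a, T) = 2 + a (c(a, T) = a + 2 = 2 + a)
F(K) = -5 (F(K) = -3*3 + (2 + 2) = -9 + 4 = -5)
u = 42 (u = -7*(-6) = 42)
(F(13) + u)**2 = (-5 + 42)**2 = 37**2 = 1369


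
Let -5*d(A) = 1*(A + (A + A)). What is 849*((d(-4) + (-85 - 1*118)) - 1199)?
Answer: -5941302/5 ≈ -1.1883e+6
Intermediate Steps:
d(A) = -3*A/5 (d(A) = -(A + (A + A))/5 = -(A + 2*A)/5 = -3*A/5)
849*((d(-4) + (-85 - 1*118)) - 1199) = 849*((-3/5*(-4) + (-85 - 1*118)) - 1199) = 849*((12/5 + (-85 - 118)) - 1199) = 849*((12/5 - 203) - 1199) = 849*(-1003/5 - 1199) = 849*(-6998/5) = -5941302/5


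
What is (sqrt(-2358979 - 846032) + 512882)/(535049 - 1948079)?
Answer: -256441/706515 - I*sqrt(3205011)/1413030 ≈ -0.36297 - 0.001267*I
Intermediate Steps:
(sqrt(-2358979 - 846032) + 512882)/(535049 - 1948079) = (sqrt(-3205011) + 512882)/(-1413030) = (I*sqrt(3205011) + 512882)*(-1/1413030) = (512882 + I*sqrt(3205011))*(-1/1413030) = -256441/706515 - I*sqrt(3205011)/1413030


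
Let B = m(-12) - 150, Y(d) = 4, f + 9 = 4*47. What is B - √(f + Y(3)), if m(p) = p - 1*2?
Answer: -164 - √183 ≈ -177.53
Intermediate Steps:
f = 179 (f = -9 + 4*47 = -9 + 188 = 179)
m(p) = -2 + p (m(p) = p - 2 = -2 + p)
B = -164 (B = (-2 - 12) - 150 = -14 - 150 = -164)
B - √(f + Y(3)) = -164 - √(179 + 4) = -164 - √183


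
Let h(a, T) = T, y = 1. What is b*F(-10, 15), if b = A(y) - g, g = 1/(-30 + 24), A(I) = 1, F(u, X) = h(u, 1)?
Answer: 7/6 ≈ 1.1667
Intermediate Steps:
F(u, X) = 1
g = -1/6 (g = 1/(-6) = -1/6 ≈ -0.16667)
b = 7/6 (b = 1 - 1*(-1/6) = 1 + 1/6 = 7/6 ≈ 1.1667)
b*F(-10, 15) = (7/6)*1 = 7/6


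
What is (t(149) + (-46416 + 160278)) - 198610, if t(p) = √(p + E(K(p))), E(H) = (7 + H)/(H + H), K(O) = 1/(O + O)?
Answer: -84748 + 3*√530/2 ≈ -84714.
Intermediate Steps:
K(O) = 1/(2*O)
E(H) = (7 + H)/(2*H) (E(H) = (7 + H)/((2*H)) = (7 + H)*(1/(2*H)) = (7 + H)/(2*H))
t(p) = √(p + p*(7 + 1/(2*p))) (t(p) = √(p + (7 + 1/(2*p))/(2*((1/(2*p))))) = √(p + (2*p)*(7 + 1/(2*p))/2) = √(p + p*(7 + 1/(2*p))))
(t(149) + (-46416 + 160278)) - 198610 = (√(2 + 32*149)/2 + (-46416 + 160278)) - 198610 = (√(2 + 4768)/2 + 113862) - 198610 = (√4770/2 + 113862) - 198610 = ((3*√530)/2 + 113862) - 198610 = (3*√530/2 + 113862) - 198610 = (113862 + 3*√530/2) - 198610 = -84748 + 3*√530/2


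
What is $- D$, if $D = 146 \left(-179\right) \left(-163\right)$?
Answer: $-4259842$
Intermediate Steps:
$D = 4259842$ ($D = \left(-26134\right) \left(-163\right) = 4259842$)
$- D = \left(-1\right) 4259842 = -4259842$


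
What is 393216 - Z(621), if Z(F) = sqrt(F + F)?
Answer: 393216 - 3*sqrt(138) ≈ 3.9318e+5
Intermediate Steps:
Z(F) = sqrt(2)*sqrt(F) (Z(F) = sqrt(2*F) = sqrt(2)*sqrt(F))
393216 - Z(621) = 393216 - sqrt(2)*sqrt(621) = 393216 - sqrt(2)*3*sqrt(69) = 393216 - 3*sqrt(138)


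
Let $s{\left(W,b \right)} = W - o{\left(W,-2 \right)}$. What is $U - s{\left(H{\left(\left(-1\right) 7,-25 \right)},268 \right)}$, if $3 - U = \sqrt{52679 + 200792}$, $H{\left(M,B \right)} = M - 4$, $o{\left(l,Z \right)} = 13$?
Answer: $27 - \sqrt{253471} \approx -476.46$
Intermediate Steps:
$H{\left(M,B \right)} = -4 + M$
$s{\left(W,b \right)} = -13 + W$ ($s{\left(W,b \right)} = W - 13 = -13 + W$)
$U = 3 - \sqrt{253471}$ ($U = 3 - \sqrt{52679 + 200792} = 3 - \sqrt{253471} \approx -500.46$)
$U - s{\left(H{\left(\left(-1\right) 7,-25 \right)},268 \right)} = \left(3 - \sqrt{253471}\right) - \left(-13 - 11\right) = \left(3 - \sqrt{253471}\right) - -24 = \left(3 - \sqrt{253471}\right) + 24 = 27 - \sqrt{253471}$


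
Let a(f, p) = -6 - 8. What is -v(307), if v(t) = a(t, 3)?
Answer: 14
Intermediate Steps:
a(f, p) = -14
v(t) = -14
-v(307) = -1*(-14) = 14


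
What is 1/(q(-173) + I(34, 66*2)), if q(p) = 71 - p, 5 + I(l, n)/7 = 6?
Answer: 1/251 ≈ 0.0039841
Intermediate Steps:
I(l, n) = 7 (I(l, n) = -35 + 7*6 = -35 + 42 = 7)
1/(q(-173) + I(34, 66*2)) = 1/((71 - 1*(-173)) + 7) = 1/((71 + 173) + 7) = 1/(244 + 7) = 1/251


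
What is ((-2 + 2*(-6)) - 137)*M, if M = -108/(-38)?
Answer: -8154/19 ≈ -429.16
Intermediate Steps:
M = 54/19 (M = -108*(-1/38) = 54/19 ≈ 2.8421)
((-2 + 2*(-6)) - 137)*M = ((-2 + 2*(-6)) - 137)*(54/19) = ((-2 - 12) - 137)*(54/19) = (-14 - 137)*(54/19) = -151*54/19 = -8154/19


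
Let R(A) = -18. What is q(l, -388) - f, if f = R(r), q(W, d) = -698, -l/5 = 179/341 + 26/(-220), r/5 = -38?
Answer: -680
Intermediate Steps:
r = -190 (r = 5*(-38) = -190)
l = -1387/682 (l = -5*(179/341 + 26/(-220)) = -5*(179*(1/341) + 26*(-1/220)) = -5*(179/341 - 13/110) = -5*1387/3410 = -1387/682 ≈ -2.0337)
f = -18
q(l, -388) - f = -698 - 1*(-18) = -698 + 18 = -680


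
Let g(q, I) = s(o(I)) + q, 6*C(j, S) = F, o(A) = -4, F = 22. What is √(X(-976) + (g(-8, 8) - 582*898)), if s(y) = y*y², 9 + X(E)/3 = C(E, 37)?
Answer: 2*I*√130681 ≈ 723.0*I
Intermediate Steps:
C(j, S) = 11/3 (C(j, S) = (⅙)*22 = 11/3)
X(E) = -16 (X(E) = -27 + 3*(11/3) = -27 + 11 = -16)
s(y) = y³
g(q, I) = -64 + q (g(q, I) = (-4)³ + q = -64 + q)
√(X(-976) + (g(-8, 8) - 582*898)) = √(-16 + ((-64 - 8) - 582*898)) = √(-16 + (-72 - 522636)) = √(-16 - 522708) = √(-522724) = 2*I*√130681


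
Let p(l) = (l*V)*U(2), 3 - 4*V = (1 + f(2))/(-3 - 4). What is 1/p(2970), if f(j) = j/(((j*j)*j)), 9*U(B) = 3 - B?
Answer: 56/14685 ≈ 0.0038134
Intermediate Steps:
U(B) = 1/3 - B/9 (U(B) = (3 - B)/9 = 1/3 - B/9)
f(j) = j**(-2) (f(j) = j/((j**2*j)) = j/(j**3) = j/j**3 = j**(-2))
V = 89/112 (V = 3/4 - (1 + 2**(-2))/(4*(-3 - 4)) = 3/4 - (1 + 1/4)/(4*(-7)) = 3/4 - 5*(-1)/(16*7) = 3/4 - 1/4*(-5/28) = 3/4 + 5/112 = 89/112 ≈ 0.79464)
p(l) = 89*l/1008 (p(l) = (l*(89/112))*(1/3 - 1/9*2) = (89*l/112)*(1/3 - 2/9) = (89*l/112)*(1/9) = 89*l/1008)
1/p(2970) = 1/((89/1008)*2970) = 1/(14685/56) = 56/14685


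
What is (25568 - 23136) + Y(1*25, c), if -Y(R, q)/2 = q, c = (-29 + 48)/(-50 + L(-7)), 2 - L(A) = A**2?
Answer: 235942/97 ≈ 2432.4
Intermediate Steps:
L(A) = 2 - A**2
c = -19/97 (c = (-29 + 48)/(-50 + (2 - 1*(-7)**2)) = 19/(-50 + (2 - 1*49)) = 19/(-50 + (2 - 49)) = 19/(-50 - 47) = 19/(-97) = 19*(-1/97) = -19/97 ≈ -0.19588)
Y(R, q) = -2*q
(25568 - 23136) + Y(1*25, c) = (25568 - 23136) - 2*(-19/97) = 2432 + 38/97 = 235942/97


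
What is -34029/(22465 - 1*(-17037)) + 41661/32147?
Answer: 551762559/1269870794 ≈ 0.43450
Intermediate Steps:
-34029/(22465 - 1*(-17037)) + 41661/32147 = -34029/(22465 + 17037) + 41661*(1/32147) = -34029/39502 + 41661/32147 = 551762559/1269870794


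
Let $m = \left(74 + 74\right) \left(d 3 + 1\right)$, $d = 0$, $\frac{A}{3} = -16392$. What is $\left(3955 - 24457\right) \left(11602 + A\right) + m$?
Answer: $770342296$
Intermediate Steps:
$A = -49176$ ($A = 3 \left(-16392\right) = -49176$)
$m = 148$ ($m = \left(74 + 74\right) \left(0 \cdot 3 + 1\right) = 148 \left(0 + 1\right) = 148 \cdot 1 = 148$)
$\left(3955 - 24457\right) \left(11602 + A\right) + m = \left(3955 - 24457\right) \left(11602 - 49176\right) + 148 = \left(-20502\right) \left(-37574\right) + 148 = 770342148 + 148 = 770342296$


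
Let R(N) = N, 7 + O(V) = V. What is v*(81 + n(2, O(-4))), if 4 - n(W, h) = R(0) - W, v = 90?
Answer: 7830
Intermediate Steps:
O(V) = -7 + V
n(W, h) = 4 + W (n(W, h) = 4 - (0 - W) = 4 - (-1)*W = 4 + W)
v*(81 + n(2, O(-4))) = 90*(81 + (4 + 2)) = 90*(81 + 6) = 90*87 = 7830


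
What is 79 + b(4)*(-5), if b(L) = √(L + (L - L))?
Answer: 69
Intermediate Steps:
b(L) = √L (b(L) = √(L + 0) = √L)
79 + b(4)*(-5) = 79 + √4*(-5) = 79 + 2*(-5) = 79 - 10 = 69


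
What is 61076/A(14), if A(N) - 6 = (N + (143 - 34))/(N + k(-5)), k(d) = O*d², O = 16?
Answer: 8428488/869 ≈ 9699.1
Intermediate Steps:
k(d) = 16*d²
A(N) = 6 + (109 + N)/(400 + N) (A(N) = 6 + (N + (143 - 34))/(N + 16*(-5)²) = 6 + (N + 109)/(N + 16*25) = 6 + (109 + N)/(N + 400) = 6 + (109 + N)/(400 + N))
61076/A(14) = 61076/(((2509 + 7*14)/(400 + 14))) = 61076/(((2509 + 98)/414)) = 61076/(((1/414)*2607)) = 61076/(869/138) = 61076*(138/869) = 8428488/869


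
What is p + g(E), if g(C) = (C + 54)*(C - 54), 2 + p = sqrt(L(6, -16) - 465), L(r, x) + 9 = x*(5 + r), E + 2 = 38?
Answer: -1622 + 5*I*sqrt(26) ≈ -1622.0 + 25.495*I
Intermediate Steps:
E = 36 (E = -2 + 38 = 36)
L(r, x) = -9 + x*(5 + r)
p = -2 + 5*I*sqrt(26) (p = -2 + sqrt((-9 + 5*(-16) + 6*(-16)) - 465) = -2 + sqrt((-9 - 80 - 96) - 465) = -2 + sqrt(-185 - 465) = -2 + sqrt(-650) = -2 + 5*I*sqrt(26) ≈ -2.0 + 25.495*I)
g(C) = (-54 + C)*(54 + C) (g(C) = (54 + C)*(-54 + C) = (-54 + C)*(54 + C))
p + g(E) = (-2 + 5*I*sqrt(26)) + (-2916 + 36**2) = (-2 + 5*I*sqrt(26)) + (-2916 + 1296) = (-2 + 5*I*sqrt(26)) - 1620 = -1622 + 5*I*sqrt(26)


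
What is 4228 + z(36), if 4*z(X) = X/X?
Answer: 16913/4 ≈ 4228.3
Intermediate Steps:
z(X) = ¼ (z(X) = (X/X)/4 = (¼)*1 = ¼)
4228 + z(36) = 4228 + ¼ = 16913/4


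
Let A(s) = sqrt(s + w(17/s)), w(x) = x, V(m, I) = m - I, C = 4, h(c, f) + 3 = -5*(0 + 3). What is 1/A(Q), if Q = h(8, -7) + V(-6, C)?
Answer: -2*I*sqrt(623)/267 ≈ -0.18697*I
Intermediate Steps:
h(c, f) = -18 (h(c, f) = -3 - 5*(0 + 3) = -3 - 5*3 = -3 - 15 = -18)
Q = -28 (Q = -18 + (-6 - 1*4) = -18 + (-6 - 4) = -18 - 10 = -28)
A(s) = sqrt(s + 17/s)
1/A(Q) = 1/(sqrt(-28 + 17/(-28))) = 1/(sqrt(-28 + 17*(-1/28))) = 1/(sqrt(-28 - 17/28)) = 1/(sqrt(-801/28)) = 1/(3*I*sqrt(623)/14) = -2*I*sqrt(623)/267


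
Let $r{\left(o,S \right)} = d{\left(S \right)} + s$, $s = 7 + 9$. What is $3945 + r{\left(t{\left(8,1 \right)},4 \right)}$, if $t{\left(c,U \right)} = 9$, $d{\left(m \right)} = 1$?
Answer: $3962$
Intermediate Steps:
$s = 16$
$r{\left(o,S \right)} = 17$ ($r{\left(o,S \right)} = 1 + 16 = 17$)
$3945 + r{\left(t{\left(8,1 \right)},4 \right)} = 3945 + 17 = 3962$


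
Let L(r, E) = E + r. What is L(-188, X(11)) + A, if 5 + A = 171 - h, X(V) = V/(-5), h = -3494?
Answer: 17349/5 ≈ 3469.8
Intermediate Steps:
X(V) = -V/5 (X(V) = V*(-⅕) = -V/5)
A = 3660 (A = -5 + (171 - 1*(-3494)) = -5 + (171 + 3494) = -5 + 3665 = 3660)
L(-188, X(11)) + A = (-⅕*11 - 188) + 3660 = (-11/5 - 188) + 3660 = -951/5 + 3660 = 17349/5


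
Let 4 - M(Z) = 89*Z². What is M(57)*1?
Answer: -289157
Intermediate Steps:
M(Z) = 4 - 89*Z²
M(57)*1 = (4 - 89*57²)*1 = (4 - 89*3249)*1 = (4 - 289161)*1 = -289157*1 = -289157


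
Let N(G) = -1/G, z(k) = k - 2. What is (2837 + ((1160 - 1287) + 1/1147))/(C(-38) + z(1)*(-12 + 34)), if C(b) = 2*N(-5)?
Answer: -15541855/123876 ≈ -125.46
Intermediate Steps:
z(k) = -2 + k
C(b) = ⅖ (C(b) = 2*(-1/(-5)) = 2*(-1*(-⅕)) = 2*(⅕) = ⅖)
(2837 + ((1160 - 1287) + 1/1147))/(C(-38) + z(1)*(-12 + 34)) = (2837 + ((1160 - 1287) + 1/1147))/(⅖ + (-2 + 1)*(-12 + 34)) = (2837 + (-127 + 1/1147))/(⅖ - 1*22) = (2837 - 145668/1147)/(⅖ - 22) = 3108371/(1147*(-108/5)) = (3108371/1147)*(-5/108) = -15541855/123876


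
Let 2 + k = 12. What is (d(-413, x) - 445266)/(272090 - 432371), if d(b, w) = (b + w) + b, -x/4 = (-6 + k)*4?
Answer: 446156/160281 ≈ 2.7836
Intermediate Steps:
k = 10 (k = -2 + 12 = 10)
x = -64 (x = -4*(-6 + 10)*4 = -16*4 = -4*16 = -64)
d(b, w) = w + 2*b
(d(-413, x) - 445266)/(272090 - 432371) = ((-64 + 2*(-413)) - 445266)/(272090 - 432371) = ((-64 - 826) - 445266)/(-160281) = (-890 - 445266)*(-1/160281) = -446156*(-1/160281) = 446156/160281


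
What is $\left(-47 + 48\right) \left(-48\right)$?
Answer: $-48$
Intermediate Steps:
$\left(-47 + 48\right) \left(-48\right) = 1 \left(-48\right) = -48$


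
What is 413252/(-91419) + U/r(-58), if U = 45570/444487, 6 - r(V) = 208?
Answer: -18554282296039/4104090262353 ≈ -4.5209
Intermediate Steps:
r(V) = -202 (r(V) = 6 - 1*208 = 6 - 208 = -202)
U = 45570/444487 (U = 45570*(1/444487) = 45570/444487 ≈ 0.10252)
413252/(-91419) + U/r(-58) = 413252/(-91419) + (45570/444487)/(-202) = 413252*(-1/91419) + (45570/444487)*(-1/202) = -413252/91419 - 22785/44893187 = -18554282296039/4104090262353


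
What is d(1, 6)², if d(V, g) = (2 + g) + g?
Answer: 196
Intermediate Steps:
d(V, g) = 2 + 2*g
d(1, 6)² = (2 + 2*6)² = (2 + 12)² = 14² = 196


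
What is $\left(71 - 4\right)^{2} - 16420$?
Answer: $-11931$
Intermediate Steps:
$\left(71 - 4\right)^{2} - 16420 = 67^{2} - 16420 = 4489 - 16420 = -11931$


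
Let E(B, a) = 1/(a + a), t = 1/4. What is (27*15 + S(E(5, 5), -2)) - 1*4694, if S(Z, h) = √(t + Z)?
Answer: -4289 + √35/10 ≈ -4288.4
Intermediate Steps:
t = ¼ ≈ 0.25000
E(B, a) = 1/(2*a)
S(Z, h) = √(¼ + Z)
(27*15 + S(E(5, 5), -2)) - 1*4694 = (27*15 + √(1 + 4*((½)/5))/2) - 1*4694 = (405 + √(1 + 4*((½)*(⅕)))/2) - 4694 = (405 + √(1 + 4*(⅒))/2) - 4694 = (405 + √(1 + ⅖)/2) - 4694 = (405 + √(7/5)/2) - 4694 = (405 + (√35/5)/2) - 4694 = (405 + √35/10) - 4694 = -4289 + √35/10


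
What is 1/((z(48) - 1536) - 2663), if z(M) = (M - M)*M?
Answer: -1/4199 ≈ -0.00023815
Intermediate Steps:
z(M) = 0 (z(M) = 0*M = 0)
1/((z(48) - 1536) - 2663) = 1/((0 - 1536) - 2663) = 1/(-1536 - 2663) = 1/(-4199) = -1/4199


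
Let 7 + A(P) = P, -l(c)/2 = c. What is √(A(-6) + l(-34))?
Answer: √55 ≈ 7.4162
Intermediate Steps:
l(c) = -2*c
A(P) = -7 + P
√(A(-6) + l(-34)) = √((-7 - 6) - 2*(-34)) = √(-13 + 68) = √55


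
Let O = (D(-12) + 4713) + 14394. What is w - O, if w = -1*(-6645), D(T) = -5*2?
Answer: -12452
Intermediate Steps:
D(T) = -10
w = 6645
O = 19097 (O = (-10 + 4713) + 14394 = 4703 + 14394 = 19097)
w - O = 6645 - 1*19097 = 6645 - 19097 = -12452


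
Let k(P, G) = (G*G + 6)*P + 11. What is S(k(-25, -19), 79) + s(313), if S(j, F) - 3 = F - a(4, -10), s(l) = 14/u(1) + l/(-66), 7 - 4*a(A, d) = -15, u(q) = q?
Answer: 2830/33 ≈ 85.758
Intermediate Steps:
a(A, d) = 11/2 (a(A, d) = 7/4 - 1/4*(-15) = 7/4 + 15/4 = 11/2)
k(P, G) = 11 + P*(6 + G**2) (k(P, G) = (G**2 + 6)*P + 11 = (6 + G**2)*P + 11 = P*(6 + G**2) + 11 = 11 + P*(6 + G**2))
s(l) = 14 - l/66 (s(l) = 14/1 + l/(-66) = 14*1 + l*(-1/66) = 14 - l/66)
S(j, F) = -5/2 + F (S(j, F) = 3 + (F - 1*11/2) = 3 + (F - 11/2) = 3 + (-11/2 + F) = -5/2 + F)
S(k(-25, -19), 79) + s(313) = (-5/2 + 79) + (14 - 1/66*313) = 153/2 + (14 - 313/66) = 153/2 + 611/66 = 2830/33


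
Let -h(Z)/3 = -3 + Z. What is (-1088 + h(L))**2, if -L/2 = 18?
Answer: 942841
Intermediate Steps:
L = -36 (L = -2*18 = -36)
h(Z) = 9 - 3*Z (h(Z) = -3*(-3 + Z) = 9 - 3*Z)
(-1088 + h(L))**2 = (-1088 + (9 - 3*(-36)))**2 = (-1088 + (9 + 108))**2 = (-1088 + 117)**2 = (-971)**2 = 942841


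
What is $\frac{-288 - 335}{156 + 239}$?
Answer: $- \frac{623}{395} \approx -1.5772$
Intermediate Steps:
$\frac{-288 - 335}{156 + 239} = - \frac{623}{395}$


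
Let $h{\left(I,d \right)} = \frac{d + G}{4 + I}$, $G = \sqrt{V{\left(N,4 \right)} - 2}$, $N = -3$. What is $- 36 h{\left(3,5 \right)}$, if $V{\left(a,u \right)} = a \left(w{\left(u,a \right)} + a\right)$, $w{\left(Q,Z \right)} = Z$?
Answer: $- \frac{324}{7} \approx -46.286$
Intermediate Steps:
$V{\left(a,u \right)} = 2 a^{2}$ ($V{\left(a,u \right)} = a \left(a + a\right) = a 2 a = 2 a^{2}$)
$G = 4$ ($G = \sqrt{2 \left(-3\right)^{2} - 2} = \sqrt{2 \cdot 9 - 2} = \sqrt{18 - 2} = \sqrt{16} = 4$)
$h{\left(I,d \right)} = \frac{4 + d}{4 + I}$ ($h{\left(I,d \right)} = \frac{d + 4}{4 + I} = \frac{4 + d}{4 + I}$)
$- 36 h{\left(3,5 \right)} = - 36 \frac{4 + 5}{4 + 3} = - 36 \cdot \frac{1}{7} \cdot 9 = \left(-36\right) \frac{9}{7} = - \frac{324}{7}$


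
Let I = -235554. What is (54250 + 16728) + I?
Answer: -164576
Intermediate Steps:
(54250 + 16728) + I = (54250 + 16728) - 235554 = 70978 - 235554 = -164576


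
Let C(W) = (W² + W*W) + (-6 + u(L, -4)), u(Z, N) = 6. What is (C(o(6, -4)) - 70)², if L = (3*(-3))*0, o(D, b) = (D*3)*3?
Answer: 33200644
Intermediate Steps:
o(D, b) = 9*D (o(D, b) = (3*D)*3 = 9*D)
L = 0 (L = -9*0 = 0)
C(W) = 2*W² (C(W) = (W² + W*W) + (-6 + 6) = (W² + W²) + 0 = 2*W² + 0 = 2*W²)
(C(o(6, -4)) - 70)² = (2*(9*6)² - 70)² = (2*54² - 70)² = (2*2916 - 70)² = (5832 - 70)² = 5762² = 33200644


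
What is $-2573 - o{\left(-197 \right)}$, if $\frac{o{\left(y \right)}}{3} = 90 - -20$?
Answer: $-2903$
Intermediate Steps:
$o{\left(y \right)} = 330$ ($o{\left(y \right)} = 3 \left(90 - -20\right) = 3 \left(90 + 20\right) = 3 \cdot 110 = 330$)
$-2573 - o{\left(-197 \right)} = -2573 - 330 = -2903$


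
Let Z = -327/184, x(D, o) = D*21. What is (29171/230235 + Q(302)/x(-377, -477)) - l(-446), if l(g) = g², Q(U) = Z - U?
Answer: -3176873159092927/15970941480 ≈ -1.9892e+5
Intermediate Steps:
x(D, o) = 21*D
Z = -327/184 (Z = -327*1/184 = -327/184 ≈ -1.7772)
Q(U) = -327/184 - U
(29171/230235 + Q(302)/x(-377, -477)) - l(-446) = (29171/230235 + (-327/184 - 1*302)/((21*(-377)))) - 1*(-446)² = (29171*(1/230235) + (-327/184 - 302)/(-7917)) - 1*198916 = (29171/230235 - 55895/184*(-1/7917)) - 198916 = (29171/230235 + 7985/208104) - 198916 = 2636342753/15970941480 - 198916 = -3176873159092927/15970941480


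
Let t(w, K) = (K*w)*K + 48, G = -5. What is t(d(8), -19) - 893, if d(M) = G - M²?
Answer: -25754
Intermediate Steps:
d(M) = -5 - M²
t(w, K) = 48 + w*K² (t(w, K) = w*K² + 48 = 48 + w*K²)
t(d(8), -19) - 893 = (48 + (-5 - 1*8²)*(-19)²) - 893 = (48 + (-5 - 1*64)*361) - 893 = (48 + (-5 - 64)*361) - 893 = (48 - 69*361) - 893 = (48 - 24909) - 893 = -24861 - 893 = -25754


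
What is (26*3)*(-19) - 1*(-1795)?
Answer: 313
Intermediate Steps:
(26*3)*(-19) - 1*(-1795) = 78*(-19) + 1795 = -1482 + 1795 = 313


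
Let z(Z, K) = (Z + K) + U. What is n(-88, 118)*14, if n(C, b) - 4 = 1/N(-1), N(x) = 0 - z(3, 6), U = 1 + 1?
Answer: 602/11 ≈ 54.727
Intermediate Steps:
U = 2
z(Z, K) = 2 + K + Z (z(Z, K) = (Z + K) + 2 = (K + Z) + 2 = 2 + K + Z)
N(x) = -11 (N(x) = 0 - (2 + 6 + 3) = 0 - 1*11 = 0 - 11 = -11)
n(C, b) = 43/11 (n(C, b) = 4 + 1/(-11) = 4 - 1/11 = 43/11)
n(-88, 118)*14 = (43/11)*14 = 602/11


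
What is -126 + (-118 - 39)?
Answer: -283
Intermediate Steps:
-126 + (-118 - 39) = -126 - 157 = -283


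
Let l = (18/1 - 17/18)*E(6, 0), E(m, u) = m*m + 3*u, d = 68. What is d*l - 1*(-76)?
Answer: 41828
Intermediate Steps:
E(m, u) = m² + 3*u
l = 614 (l = (18/1 - 17/18)*(6² + 3*0) = (18*1 - 17*1/18)*(36 + 0) = (18 - 17/18)*36 = (307/18)*36 = 614)
d*l - 1*(-76) = 68*614 - 1*(-76) = 41752 + 76 = 41828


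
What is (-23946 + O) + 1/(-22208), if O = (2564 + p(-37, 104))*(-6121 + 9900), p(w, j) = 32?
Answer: 217334994303/22208 ≈ 9.7863e+6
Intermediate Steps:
O = 9810284 (O = (2564 + 32)*(-6121 + 9900) = 2596*3779 = 9810284)
(-23946 + O) + 1/(-22208) = (-23946 + 9810284) + 1/(-22208) = 9786338 - 1/22208 = 217334994303/22208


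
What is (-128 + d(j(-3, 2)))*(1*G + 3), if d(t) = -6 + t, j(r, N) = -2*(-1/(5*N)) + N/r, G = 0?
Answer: -2017/5 ≈ -403.40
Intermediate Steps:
j(r, N) = 2/(5*N) + N/r (j(r, N) = -(-2)/(5*N) + N/r = 2/(5*N) + N/r)
(-128 + d(j(-3, 2)))*(1*G + 3) = (-128 + (-6 + ((2/5)/2 + 2/(-3))))*(1*0 + 3) = (-128 + (-6 + ((2/5)*(1/2) + 2*(-1/3))))*(0 + 3) = (-128 + (-6 + (1/5 - 2/3)))*3 = (-128 + (-6 - 7/15))*3 = (-128 - 97/15)*3 = -2017/15*3 = -2017/5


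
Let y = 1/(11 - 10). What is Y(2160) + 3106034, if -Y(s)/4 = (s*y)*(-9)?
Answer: 3183794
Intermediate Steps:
y = 1 (y = 1/1 = 1)
Y(s) = 36*s (Y(s) = -4*s*1*(-9) = -4*s*(-9) = -(-36)*s = 36*s)
Y(2160) + 3106034 = 36*2160 + 3106034 = 77760 + 3106034 = 3183794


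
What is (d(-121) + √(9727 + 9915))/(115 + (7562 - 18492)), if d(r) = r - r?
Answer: -√19642/10815 ≈ -0.012959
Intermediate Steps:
d(r) = 0
(d(-121) + √(9727 + 9915))/(115 + (7562 - 18492)) = (0 + √(9727 + 9915))/(115 + (7562 - 18492)) = (0 + √19642)/(115 - 10930) = √19642/(-10815) = √19642*(-1/10815) = -√19642/10815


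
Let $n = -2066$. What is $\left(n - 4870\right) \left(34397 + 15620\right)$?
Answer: $-346917912$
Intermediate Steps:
$\left(n - 4870\right) \left(34397 + 15620\right) = \left(-2066 - 4870\right) \left(34397 + 15620\right) = \left(-2066 - 4870\right) 50017 = \left(-6936\right) 50017 = -346917912$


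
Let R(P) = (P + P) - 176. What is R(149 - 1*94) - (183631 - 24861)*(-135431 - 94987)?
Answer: 36583465794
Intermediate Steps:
R(P) = -176 + 2*P (R(P) = 2*P - 176 = -176 + 2*P)
R(149 - 1*94) - (183631 - 24861)*(-135431 - 94987) = (-176 + 2*(149 - 1*94)) - (183631 - 24861)*(-135431 - 94987) = (-176 + 2*(149 - 94)) - 158770*(-230418) = (-176 + 2*55) - 1*(-36583465860) = (-176 + 110) + 36583465860 = -66 + 36583465860 = 36583465794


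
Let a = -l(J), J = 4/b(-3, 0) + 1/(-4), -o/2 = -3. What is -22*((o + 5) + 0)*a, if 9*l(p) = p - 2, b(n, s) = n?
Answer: -5203/54 ≈ -96.352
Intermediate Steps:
o = 6 (o = -2*(-3) = 6)
J = -19/12 (J = 4/(-3) + 1/(-4) = 4*(-⅓) + 1*(-¼) = -4/3 - ¼ = -19/12 ≈ -1.5833)
l(p) = -2/9 + p/9 (l(p) = (p - 2)/9 = (-2 + p)/9 = -2/9 + p/9)
a = 43/108 (a = -(-2/9 + (⅑)*(-19/12)) = -(-2/9 - 19/108) = -1*(-43/108) = 43/108 ≈ 0.39815)
-22*((o + 5) + 0)*a = -22*((6 + 5) + 0)*43/108 = -22*(11 + 0)*43/108 = -242*43/108 = -22*473/108 = -5203/54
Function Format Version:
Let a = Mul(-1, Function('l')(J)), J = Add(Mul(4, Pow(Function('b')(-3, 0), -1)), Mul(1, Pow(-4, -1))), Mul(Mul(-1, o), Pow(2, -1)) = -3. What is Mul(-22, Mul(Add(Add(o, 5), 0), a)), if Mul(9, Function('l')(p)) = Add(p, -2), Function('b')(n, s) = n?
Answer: Rational(-5203, 54) ≈ -96.352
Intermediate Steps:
o = 6 (o = Mul(-2, -3) = 6)
J = Rational(-19, 12) (J = Add(Mul(4, Pow(-3, -1)), Mul(1, Pow(-4, -1))) = Add(Mul(4, Rational(-1, 3)), Mul(1, Rational(-1, 4))) = Add(Rational(-4, 3), Rational(-1, 4)) = Rational(-19, 12) ≈ -1.5833)
Function('l')(p) = Add(Rational(-2, 9), Mul(Rational(1, 9), p)) (Function('l')(p) = Mul(Rational(1, 9), Add(p, -2)) = Mul(Rational(1, 9), Add(-2, p)) = Add(Rational(-2, 9), Mul(Rational(1, 9), p)))
a = Rational(43, 108) (a = Mul(-1, Add(Rational(-2, 9), Mul(Rational(1, 9), Rational(-19, 12)))) = Mul(-1, Add(Rational(-2, 9), Rational(-19, 108))) = Mul(-1, Rational(-43, 108)) = Rational(43, 108) ≈ 0.39815)
Mul(-22, Mul(Add(Add(o, 5), 0), a)) = Mul(-22, Mul(Add(Add(6, 5), 0), Rational(43, 108))) = Mul(-22, Mul(Add(11, 0), Rational(43, 108))) = Mul(-22, Mul(11, Rational(43, 108))) = Mul(-22, Rational(473, 108)) = Rational(-5203, 54)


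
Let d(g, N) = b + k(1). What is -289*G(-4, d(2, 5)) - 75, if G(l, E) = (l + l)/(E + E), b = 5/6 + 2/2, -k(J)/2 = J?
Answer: -7011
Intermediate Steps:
k(J) = -2*J
b = 11/6 (b = 5*(⅙) + 2*(½) = ⅚ + 1 = 11/6 ≈ 1.8333)
d(g, N) = -⅙ (d(g, N) = 11/6 - 2*1 = 11/6 - 2 = -⅙)
G(l, E) = l/E (G(l, E) = (2*l)/((2*E)) = (2*l)*(1/(2*E)) = l/E)
-289*G(-4, d(2, 5)) - 75 = -(-1156)/(-⅙) - 75 = -(-1156)*(-6) - 75 = -289*24 - 75 = -6936 - 75 = -7011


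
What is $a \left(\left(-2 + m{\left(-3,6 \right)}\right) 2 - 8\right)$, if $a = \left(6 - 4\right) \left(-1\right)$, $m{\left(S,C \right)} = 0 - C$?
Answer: $48$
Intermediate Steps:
$m{\left(S,C \right)} = - C$
$a = -2$ ($a = 2 \left(-1\right) = -2$)
$a \left(\left(-2 + m{\left(-3,6 \right)}\right) 2 - 8\right) = - 2 \left(\left(-2 - 6\right) 2 - 8\right) = - 2 \left(\left(-8\right) 2 - 8\right) = - 2 \left(-16 - 8\right) = \left(-2\right) \left(-24\right) = 48$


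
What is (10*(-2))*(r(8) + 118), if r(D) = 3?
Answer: -2420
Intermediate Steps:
(10*(-2))*(r(8) + 118) = (10*(-2))*(3 + 118) = -20*121 = -2420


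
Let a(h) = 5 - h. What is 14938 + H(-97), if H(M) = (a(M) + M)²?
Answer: 14963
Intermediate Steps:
H(M) = 25 (H(M) = ((5 - M) + M)² = 5² = 25)
14938 + H(-97) = 14938 + 25 = 14963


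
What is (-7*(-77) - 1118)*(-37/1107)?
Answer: 7141/369 ≈ 19.352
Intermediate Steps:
(-7*(-77) - 1118)*(-37/1107) = (539 - 1118)*(-37*1/1107) = -579*(-37/1107) = 7141/369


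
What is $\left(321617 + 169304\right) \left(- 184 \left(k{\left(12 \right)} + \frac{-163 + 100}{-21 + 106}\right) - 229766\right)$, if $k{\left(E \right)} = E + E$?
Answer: $- \frac{9766322481638}{85} \approx -1.149 \cdot 10^{11}$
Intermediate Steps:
$k{\left(E \right)} = 2 E$
$\left(321617 + 169304\right) \left(- 184 \left(k{\left(12 \right)} + \frac{-163 + 100}{-21 + 106}\right) - 229766\right) = \left(321617 + 169304\right) \left(- 184 \left(2 \cdot 12 + \frac{-163 + 100}{-21 + 106}\right) - 229766\right) = 490921 \left(- 184 \left(24 - \frac{63}{85}\right) - 229766\right) = 490921 \left(\left(-184\right) \frac{1977}{85} - 229766\right) = 490921 \left(- \frac{363768}{85} - 229766\right) = 490921 \left(- \frac{19893878}{85}\right) = - \frac{9766322481638}{85}$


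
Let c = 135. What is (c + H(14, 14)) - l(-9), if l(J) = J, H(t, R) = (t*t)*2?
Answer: 536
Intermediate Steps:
H(t, R) = 2*t**2 (H(t, R) = t**2*2 = 2*t**2)
(c + H(14, 14)) - l(-9) = (135 + 2*14**2) - 1*(-9) = (135 + 2*196) + 9 = (135 + 392) + 9 = 527 + 9 = 536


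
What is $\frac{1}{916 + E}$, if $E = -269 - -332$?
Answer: $\frac{1}{979} \approx 0.0010215$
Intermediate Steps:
$E = 63$ ($E = -269 + 332 = 63$)
$\frac{1}{916 + E} = \frac{1}{916 + 63} = \frac{1}{979}$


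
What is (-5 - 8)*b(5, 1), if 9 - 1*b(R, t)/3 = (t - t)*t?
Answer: -351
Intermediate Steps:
b(R, t) = 27 (b(R, t) = 27 - 3*(t - t)*t = 27 - 0*t = 27 - 3*0 = 27 + 0 = 27)
(-5 - 8)*b(5, 1) = (-5 - 8)*27 = -13*27 = -351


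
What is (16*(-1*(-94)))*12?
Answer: 18048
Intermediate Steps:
(16*(-1*(-94)))*12 = (16*94)*12 = 1504*12 = 18048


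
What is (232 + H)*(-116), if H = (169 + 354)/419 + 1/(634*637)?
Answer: -2289227903786/84608251 ≈ -27057.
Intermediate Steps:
H = 211218153/169216502 (H = 523*(1/419) + (1/634)*(1/637) = 523/419 + 1/403858 = 211218153/169216502 ≈ 1.2482)
(232 + H)*(-116) = (232 + 211218153/169216502)*(-116) = (39469446617/169216502)*(-116) = -2289227903786/84608251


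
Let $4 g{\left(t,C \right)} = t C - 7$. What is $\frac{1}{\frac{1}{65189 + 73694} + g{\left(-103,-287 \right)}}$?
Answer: $\frac{277766}{2052274093} \approx 0.00013535$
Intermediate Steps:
$g{\left(t,C \right)} = - \frac{7}{4} + \frac{C t}{4}$ ($g{\left(t,C \right)} = \frac{t C - 7}{4} = \frac{C t - 7}{4} = \frac{-7 + C t}{4} = - \frac{7}{4} + \frac{C t}{4}$)
$\frac{1}{\frac{1}{65189 + 73694} + g{\left(-103,-287 \right)}} = \frac{1}{\frac{1}{65189 + 73694} - \left(\frac{7}{4} + \frac{287}{4} \left(-103\right)\right)} = \frac{1}{\frac{1}{138883} + \left(- \frac{7}{4} + \frac{29561}{4}\right)} = \frac{1}{\frac{1}{138883} + \frac{14777}{2}} = \frac{1}{\frac{2052274093}{277766}} = \frac{277766}{2052274093}$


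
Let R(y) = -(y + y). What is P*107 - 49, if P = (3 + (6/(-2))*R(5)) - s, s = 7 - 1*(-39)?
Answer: -1440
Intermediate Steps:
R(y) = -2*y
s = 46 (s = 7 + 39 = 46)
P = -13 (P = (3 + (6/(-2))*(-2*5)) - 1*46 = (3 + (6*(-½))*(-10)) - 46 = (3 - 3*(-10)) - 46 = (3 + 30) - 46 = 33 - 46 = -13)
P*107 - 49 = -13*107 - 49 = -1391 - 49 = -1440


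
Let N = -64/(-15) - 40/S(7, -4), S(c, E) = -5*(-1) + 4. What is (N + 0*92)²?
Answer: 64/2025 ≈ 0.031605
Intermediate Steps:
S(c, E) = 9 (S(c, E) = 5 + 4 = 9)
N = -8/45 (N = -64/(-15) - 40/9 = -64*(-1/15) - 40*⅑ = 64/15 - 40/9 = -8/45 ≈ -0.17778)
(N + 0*92)² = (-8/45 + 0*92)² = (-8/45 + 0)² = (-8/45)² = 64/2025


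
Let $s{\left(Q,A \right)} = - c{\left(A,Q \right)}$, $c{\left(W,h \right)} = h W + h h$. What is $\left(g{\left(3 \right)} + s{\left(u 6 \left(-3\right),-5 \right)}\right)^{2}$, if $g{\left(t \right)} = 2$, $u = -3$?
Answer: $6990736$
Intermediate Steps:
$c{\left(W,h \right)} = h^{2} + W h$ ($c{\left(W,h \right)} = W h + h^{2} = h^{2} + W h$)
$s{\left(Q,A \right)} = - Q \left(A + Q\right)$
$\left(g{\left(3 \right)} + s{\left(u 6 \left(-3\right),-5 \right)}\right)^{2} = \left(2 - \left(-3\right) 6 \left(-3\right) \left(-5 + \left(-3\right) 6 \left(-3\right)\right)\right)^{2} = \left(2 - \left(-18\right) \left(-3\right) \left(-5 - -54\right)\right)^{2} = \left(2 - 54 \left(-5 + 54\right)\right)^{2} = \left(2 - 54 \cdot 49\right)^{2} = \left(2 - 2646\right)^{2} = \left(-2644\right)^{2} = 6990736$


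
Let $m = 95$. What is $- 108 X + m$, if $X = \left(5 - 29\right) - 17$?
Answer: $4523$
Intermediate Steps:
$X = -41$ ($X = -24 - 17 = -41$)
$- 108 X + m = \left(-108\right) \left(-41\right) + 95 = 4428 + 95 = 4523$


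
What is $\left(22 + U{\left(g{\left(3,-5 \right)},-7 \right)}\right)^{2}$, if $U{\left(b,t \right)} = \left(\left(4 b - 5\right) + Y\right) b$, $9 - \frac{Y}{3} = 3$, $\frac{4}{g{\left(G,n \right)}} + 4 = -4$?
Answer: $\frac{1089}{4} \approx 272.25$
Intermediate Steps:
$g{\left(G,n \right)} = - \frac{1}{2}$ ($g{\left(G,n \right)} = \frac{4}{-4 - 4} = \frac{4}{-8} = 4 \left(- \frac{1}{8}\right) = - \frac{1}{2}$)
$Y = 18$ ($Y = 27 - 9 = 18$)
$U{\left(b,t \right)} = b \left(13 + 4 b\right)$ ($U{\left(b,t \right)} = \left(\left(4 b - 5\right) + 18\right) b = \left(\left(-5 + 4 b\right) + 18\right) b = \left(13 + 4 b\right) b = b \left(13 + 4 b\right)$)
$\left(22 + U{\left(g{\left(3,-5 \right)},-7 \right)}\right)^{2} = \left(22 - \frac{13 + 4 \left(- \frac{1}{2}\right)}{2}\right)^{2} = \left(22 - \frac{13 - 2}{2}\right)^{2} = \left(22 - \frac{11}{2}\right)^{2} = \left(\frac{33}{2}\right)^{2} = \frac{1089}{4}$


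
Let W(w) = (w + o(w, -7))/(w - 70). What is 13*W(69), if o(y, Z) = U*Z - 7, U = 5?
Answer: -351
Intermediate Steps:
o(y, Z) = -7 + 5*Z (o(y, Z) = 5*Z - 7 = -7 + 5*Z)
W(w) = (-42 + w)/(-70 + w) (W(w) = (w + (-7 + 5*(-7)))/(w - 70) = (w + (-7 - 35))/(-70 + w) = (w - 42)/(-70 + w) = (-42 + w)/(-70 + w))
13*W(69) = 13*((-42 + 69)/(-70 + 69)) = 13*(27/(-1)) = 13*(-1*27) = 13*(-27) = -351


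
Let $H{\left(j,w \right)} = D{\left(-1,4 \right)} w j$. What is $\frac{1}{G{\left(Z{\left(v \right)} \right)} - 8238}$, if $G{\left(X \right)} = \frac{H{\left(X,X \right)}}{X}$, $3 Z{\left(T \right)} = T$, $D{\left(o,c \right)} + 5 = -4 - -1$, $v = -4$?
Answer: $- \frac{3}{24682} \approx -0.00012155$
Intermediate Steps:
$D{\left(o,c \right)} = -8$ ($D{\left(o,c \right)} = -5 - 3 = -8$)
$H{\left(j,w \right)} = - 8 j w$ ($H{\left(j,w \right)} = - 8 w j = - 8 j w$)
$Z{\left(T \right)} = \frac{T}{3}$
$G{\left(X \right)} = - 8 X$ ($G{\left(X \right)} = \frac{\left(-8\right) X X}{X} = \frac{\left(-8\right) X^{2}}{X} = - 8 X$)
$\frac{1}{G{\left(Z{\left(v \right)} \right)} - 8238} = \frac{1}{- 8 \cdot \frac{1}{3} \left(-4\right) - 8238} = \frac{1}{\left(-8\right) \left(- \frac{4}{3}\right) - 8238} = \frac{1}{\frac{32}{3} - 8238} = \frac{1}{- \frac{24682}{3}} = - \frac{3}{24682}$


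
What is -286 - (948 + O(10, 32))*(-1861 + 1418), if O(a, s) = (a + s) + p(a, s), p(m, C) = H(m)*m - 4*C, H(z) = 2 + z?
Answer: 434740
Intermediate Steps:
p(m, C) = -4*C + m*(2 + m) (p(m, C) = (2 + m)*m - 4*C = m*(2 + m) - 4*C = -4*C + m*(2 + m))
O(a, s) = a - 3*s + a*(2 + a) (O(a, s) = (a + s) + (-4*s + a*(2 + a)) = a - 3*s + a*(2 + a))
-286 - (948 + O(10, 32))*(-1861 + 1418) = -286 - (948 + (10 - 3*32 + 10*(2 + 10)))*(-1861 + 1418) = -286 - (948 + (10 - 96 + 10*12))*(-443) = -286 - (948 + (10 - 96 + 120))*(-443) = -286 - (948 + 34)*(-443) = -286 - 982*(-443) = -286 - 1*(-435026) = -286 + 435026 = 434740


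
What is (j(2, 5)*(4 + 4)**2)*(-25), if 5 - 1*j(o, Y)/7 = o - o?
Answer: -56000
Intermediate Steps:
j(o, Y) = 35 (j(o, Y) = 35 - 7*(o - o) = 35 - 7*0 = 35 + 0 = 35)
(j(2, 5)*(4 + 4)**2)*(-25) = (35*(4 + 4)**2)*(-25) = (35*8**2)*(-25) = (35*64)*(-25) = 2240*(-25) = -56000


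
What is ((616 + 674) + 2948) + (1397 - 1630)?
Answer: 4005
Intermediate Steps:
((616 + 674) + 2948) + (1397 - 1630) = (1290 + 2948) - 233 = 4238 - 233 = 4005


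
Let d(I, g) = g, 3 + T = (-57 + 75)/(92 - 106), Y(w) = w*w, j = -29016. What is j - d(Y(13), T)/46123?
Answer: -9368134746/322861 ≈ -29016.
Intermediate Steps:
Y(w) = w²
T = -30/7 (T = -3 + (-57 + 75)/(92 - 106) = -3 + 18/(-14) = -3 + 18*(-1/14) = -3 - 9/7 = -30/7 ≈ -4.2857)
j - d(Y(13), T)/46123 = -29016 - (-30)/(7*46123) = -29016 - 1*(-30/322861) = -29016 + 30/322861 = -9368134746/322861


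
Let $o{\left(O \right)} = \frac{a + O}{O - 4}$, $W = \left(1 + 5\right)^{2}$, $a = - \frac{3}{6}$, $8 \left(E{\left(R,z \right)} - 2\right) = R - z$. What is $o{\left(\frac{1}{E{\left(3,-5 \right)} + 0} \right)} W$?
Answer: $\frac{18}{11} \approx 1.6364$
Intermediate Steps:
$E{\left(R,z \right)} = 2 - \frac{z}{8} + \frac{R}{8}$ ($E{\left(R,z \right)} = 2 + \frac{R - z}{8} = 2 + \left(- \frac{z}{8} + \frac{R}{8}\right) = 2 - \frac{z}{8} + \frac{R}{8}$)
$a = - \frac{1}{2}$ ($a = \left(-3\right) \frac{1}{6} = - \frac{1}{2} \approx -0.5$)
$W = 36$ ($W = 6^{2} = 36$)
$o{\left(O \right)} = \frac{- \frac{1}{2} + O}{-4 + O}$ ($o{\left(O \right)} = \frac{- \frac{1}{2} + O}{O - 4} = \frac{- \frac{1}{2} + O}{-4 + O}$)
$o{\left(\frac{1}{E{\left(3,-5 \right)} + 0} \right)} W = \frac{- \frac{1}{2} + \frac{1}{\left(2 - - \frac{5}{8} + \frac{1}{8} \cdot 3\right) + 0}}{-4 + \frac{1}{\left(2 - - \frac{5}{8} + \frac{1}{8} \cdot 3\right) + 0}} \cdot 36 = \frac{- \frac{1}{2} + \frac{1}{\left(2 + \frac{5}{8} + \frac{3}{8}\right) + 0}}{-4 + \frac{1}{\left(2 + \frac{5}{8} + \frac{3}{8}\right) + 0}} \cdot 36 = \frac{- \frac{1}{2} + \frac{1}{3 + 0}}{-4 + \frac{1}{3 + 0}} \cdot 36 = \frac{- \frac{1}{2} + \frac{1}{3}}{-4 + \frac{1}{3}} \cdot 36 = \frac{1}{- \frac{11}{3}} \left(- \frac{1}{6}\right) 36 = \left(- \frac{3}{11}\right) \left(- \frac{1}{6}\right) 36 = \frac{1}{22} \cdot 36 = \frac{18}{11}$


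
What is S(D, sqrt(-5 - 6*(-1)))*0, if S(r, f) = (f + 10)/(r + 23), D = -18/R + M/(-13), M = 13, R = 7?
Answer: 0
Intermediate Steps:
D = -25/7 (D = -18/7 + 13/(-13) = -18*1/7 + 13*(-1/13) = -18/7 - 1 = -25/7 ≈ -3.5714)
S(r, f) = (10 + f)/(23 + r)
S(D, sqrt(-5 - 6*(-1)))*0 = ((10 + sqrt(-5 - 6*(-1)))/(23 - 25/7))*0 = ((10 + sqrt(-5 + 6))/(136/7))*0 = (7*(10 + sqrt(1))/136)*0 = (7*(10 + 1)/136)*0 = ((7/136)*11)*0 = (77/136)*0 = 0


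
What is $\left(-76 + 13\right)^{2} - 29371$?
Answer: $-25402$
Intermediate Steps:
$\left(-76 + 13\right)^{2} - 29371 = \left(-63\right)^{2} - 29371 = 3969 - 29371 = -25402$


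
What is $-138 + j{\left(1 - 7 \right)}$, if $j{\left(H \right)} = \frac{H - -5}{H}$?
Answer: $- \frac{827}{6} \approx -137.83$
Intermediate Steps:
$j{\left(H \right)} = \frac{5 + H}{H}$ ($j{\left(H \right)} = \frac{H + 5}{H} = \frac{5 + H}{H}$)
$-138 + j{\left(1 - 7 \right)} = -138 + \frac{5 + \left(1 - 7\right)}{1 - 7} = -138 + \frac{5 - 6}{-6} = -138 - - \frac{1}{6} = -138 + \frac{1}{6} = - \frac{827}{6}$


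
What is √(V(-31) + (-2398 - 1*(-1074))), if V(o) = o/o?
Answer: 21*I*√3 ≈ 36.373*I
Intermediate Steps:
V(o) = 1
√(V(-31) + (-2398 - 1*(-1074))) = √(1 + (-2398 - 1*(-1074))) = √(1 + (-2398 + 1074)) = √(1 - 1324) = √(-1323) = 21*I*√3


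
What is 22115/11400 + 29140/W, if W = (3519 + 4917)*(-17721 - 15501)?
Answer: 2718261061/1401303960 ≈ 1.9398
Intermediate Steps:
W = -280260792 (W = 8436*(-33222) = -280260792)
22115/11400 + 29140/W = 22115/11400 + 29140/(-280260792) = 22115*(1/11400) + 29140*(-1/280260792) = 4423/2280 - 7285/70065198 = 2718261061/1401303960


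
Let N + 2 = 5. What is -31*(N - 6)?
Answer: 93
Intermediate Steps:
N = 3 (N = -2 + 5 = 3)
-31*(N - 6) = -31*(3 - 6) = -31*(-3) = 93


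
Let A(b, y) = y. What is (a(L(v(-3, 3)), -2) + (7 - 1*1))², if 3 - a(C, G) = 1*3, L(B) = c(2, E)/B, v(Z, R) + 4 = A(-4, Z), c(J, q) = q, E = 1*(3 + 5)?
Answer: 36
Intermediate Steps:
E = 8 (E = 1*8 = 8)
v(Z, R) = -4 + Z
L(B) = 8/B
a(C, G) = 0 (a(C, G) = 3 - 3 = 0)
(a(L(v(-3, 3)), -2) + (7 - 1*1))² = (0 + (7 - 1*1))² = (0 + (7 - 1))² = (0 + 6)² = 6² = 36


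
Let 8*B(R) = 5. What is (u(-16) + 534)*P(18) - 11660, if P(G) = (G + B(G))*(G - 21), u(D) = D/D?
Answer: -332425/8 ≈ -41553.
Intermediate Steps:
B(R) = 5/8 (B(R) = (⅛)*5 = 5/8)
u(D) = 1
P(G) = (-21 + G)*(5/8 + G) (P(G) = (G + 5/8)*(G - 21) = (5/8 + G)*(-21 + G) = (-21 + G)*(5/8 + G))
(u(-16) + 534)*P(18) - 11660 = (1 + 534)*(-105/8 + 18² - 163/8*18) - 11660 = 535*(-105/8 + 324 - 1467/4) - 11660 = 535*(-447/8) - 11660 = -239145/8 - 11660 = -332425/8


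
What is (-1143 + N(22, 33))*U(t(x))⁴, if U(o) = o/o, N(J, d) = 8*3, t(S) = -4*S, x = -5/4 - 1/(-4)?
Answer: -1119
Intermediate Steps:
x = -1 (x = -5*¼ - 1*(-¼) = -5/4 + ¼ = -1)
N(J, d) = 24
U(o) = 1
(-1143 + N(22, 33))*U(t(x))⁴ = (-1143 + 24)*1⁴ = -1119*1 = -1119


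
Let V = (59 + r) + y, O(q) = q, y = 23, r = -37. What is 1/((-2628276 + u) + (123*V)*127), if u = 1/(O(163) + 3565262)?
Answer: -3565425/6864623280674 ≈ -5.1939e-7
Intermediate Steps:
V = 45 (V = (59 - 37) + 23 = 22 + 23 = 45)
u = 1/3565425 (u = 1/(163 + 3565262) = 1/3565425 ≈ 2.8047e-7)
1/((-2628276 + u) + (123*V)*127) = 1/((-2628276 + 1/3565425) + (123*45)*127) = 1/(-9370920957299/3565425 + 5535*127) = 1/(-9370920957299/3565425 + 702945) = 1/(-6864623280674/3565425) = -3565425/6864623280674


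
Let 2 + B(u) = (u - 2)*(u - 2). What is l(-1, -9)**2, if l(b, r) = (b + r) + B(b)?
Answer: 9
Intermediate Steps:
B(u) = -2 + (-2 + u)**2 (B(u) = -2 + (u - 2)*(u - 2) = -2 + (-2 + u)*(-2 + u) = -2 + (-2 + u)**2)
l(b, r) = -2 + b + r + (-2 + b)**2 (l(b, r) = (b + r) + (-2 + (-2 + b)**2) = -2 + b + r + (-2 + b)**2)
l(-1, -9)**2 = (-2 - 1 - 9 + (-2 - 1)**2)**2 = (-2 - 1 - 9 + (-3)**2)**2 = (-2 - 1 - 9 + 9)**2 = (-3)**2 = 9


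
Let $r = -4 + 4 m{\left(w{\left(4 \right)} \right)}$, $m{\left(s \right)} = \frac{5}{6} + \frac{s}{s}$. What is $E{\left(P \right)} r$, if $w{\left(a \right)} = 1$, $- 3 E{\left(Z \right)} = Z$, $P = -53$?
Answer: $\frac{530}{9} \approx 58.889$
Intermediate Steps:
$E{\left(Z \right)} = - \frac{Z}{3}$
$m{\left(s \right)} = \frac{11}{6}$ ($m{\left(s \right)} = 5 \cdot \frac{1}{6} + 1 = \frac{5}{6} + 1 = \frac{11}{6}$)
$r = \frac{10}{3}$ ($r = -4 + 4 \cdot \frac{11}{6} = -4 + \frac{22}{3} = \frac{10}{3} \approx 3.3333$)
$E{\left(P \right)} r = \left(- \frac{1}{3}\right) \left(-53\right) \frac{10}{3} = \frac{53}{3} \cdot \frac{10}{3} = \frac{530}{9}$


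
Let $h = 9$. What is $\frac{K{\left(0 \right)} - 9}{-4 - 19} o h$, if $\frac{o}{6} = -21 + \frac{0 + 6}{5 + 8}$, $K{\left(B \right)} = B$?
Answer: $- \frac{129762}{299} \approx -433.99$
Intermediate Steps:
$o = - \frac{1602}{13}$ ($o = 6 \left(-21 + \frac{0 + 6}{5 + 8}\right) = 6 \left(-21 + \frac{6}{13}\right) = 6 \left(- \frac{267}{13}\right) = - \frac{1602}{13} \approx -123.23$)
$\frac{K{\left(0 \right)} - 9}{-4 - 19} o h = \frac{0 - 9}{-4 - 19} \left(- \frac{1602}{13}\right) 9 = - \frac{9}{-23} \left(- \frac{1602}{13}\right) 9 = \left(-9\right) \left(- \frac{1}{23}\right) \left(- \frac{1602}{13}\right) 9 = \frac{9}{23} \left(- \frac{1602}{13}\right) 9 = \left(- \frac{14418}{299}\right) 9 = - \frac{129762}{299}$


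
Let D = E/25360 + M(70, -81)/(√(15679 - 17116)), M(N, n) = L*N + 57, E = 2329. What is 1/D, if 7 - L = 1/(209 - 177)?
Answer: 42437081640/95450973536171 + 175192522600*I*√1437/95450973536171 ≈ 0.0004446 + 0.069577*I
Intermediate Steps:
L = 223/32 (L = 7 - 1/(209 - 177) = 7 - 1/32 = 223/32 ≈ 6.9688)
M(N, n) = 57 + 223*N/32 (M(N, n) = 223*N/32 + 57 = 57 + 223*N/32)
D = 2329/25360 - 8717*I*√1437/22992 (D = 2329/25360 + (57 + (223/32)*70)/(√(15679 - 17116)) = 2329*(1/25360) + (57 + 7805/16)/(√(-1437)) = 2329/25360 + 8717/(16*((I*√1437))) = 2329/25360 + 8717*(-I*√1437/1437)/16 = 2329/25360 - 8717*I*√1437/22992 ≈ 0.091838 - 14.372*I)
1/D = 1/(2329/25360 - 8717*I*√1437/22992)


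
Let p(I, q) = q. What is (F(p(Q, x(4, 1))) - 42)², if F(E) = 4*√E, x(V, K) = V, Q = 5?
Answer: 1156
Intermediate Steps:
(F(p(Q, x(4, 1))) - 42)² = (4*√4 - 42)² = (4*2 - 42)² = (8 - 42)² = (-34)² = 1156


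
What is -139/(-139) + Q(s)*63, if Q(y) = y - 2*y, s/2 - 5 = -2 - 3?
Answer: 1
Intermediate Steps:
s = 0 (s = 10 + 2*(-2 - 3) = 10 + 2*(-5) = 10 - 10 = 0)
Q(y) = -y
-139/(-139) + Q(s)*63 = -139/(-139) - 1*0*63 = -139*(-1/139) + 0*63 = 1 + 0 = 1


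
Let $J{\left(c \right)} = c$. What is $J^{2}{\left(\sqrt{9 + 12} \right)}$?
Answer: $21$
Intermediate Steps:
$J^{2}{\left(\sqrt{9 + 12} \right)} = \left(\sqrt{9 + 12}\right)^{2} = \left(\sqrt{21}\right)^{2} = 21$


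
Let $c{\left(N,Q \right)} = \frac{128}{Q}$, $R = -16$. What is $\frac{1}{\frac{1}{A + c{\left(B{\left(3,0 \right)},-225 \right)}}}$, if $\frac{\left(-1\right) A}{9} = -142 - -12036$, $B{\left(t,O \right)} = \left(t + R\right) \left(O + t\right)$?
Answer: $- \frac{24085478}{225} \approx -1.0705 \cdot 10^{5}$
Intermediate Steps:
$B{\left(t,O \right)} = \left(-16 + t\right) \left(O + t\right)$ ($B{\left(t,O \right)} = \left(t - 16\right) \left(O + t\right) = \left(-16 + t\right) \left(O + t\right)$)
$A = -107046$ ($A = - 9 \left(-142 - -12036\right) = - 9 \left(-142 + 12036\right) = \left(-9\right) 11894 = -107046$)
$\frac{1}{\frac{1}{A + c{\left(B{\left(3,0 \right)},-225 \right)}}} = \frac{1}{\frac{1}{-107046 + \frac{128}{-225}}} = \frac{1}{\frac{1}{-107046 + 128 \left(- \frac{1}{225}\right)}} = \frac{1}{\frac{1}{-107046 - \frac{128}{225}}} = \frac{1}{\frac{1}{- \frac{24085478}{225}}} = \frac{1}{- \frac{225}{24085478}} = - \frac{24085478}{225}$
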